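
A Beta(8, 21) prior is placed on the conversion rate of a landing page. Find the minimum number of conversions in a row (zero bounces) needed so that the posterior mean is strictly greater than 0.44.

k = 9

After k conversions and 0 bounces the posterior is Beta(8+k, 21), with mean (8+k)/(8+21+k).
Set (8+k)/(29+k) > 0.44 and solve: k > (0.44·29 − 8)/(1 − 0.44) = 8.500.
The smallest integer exceeding 8.500 is 9.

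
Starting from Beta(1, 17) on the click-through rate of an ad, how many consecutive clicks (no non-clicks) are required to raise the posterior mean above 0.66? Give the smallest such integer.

k = 33

After k clicks and 0 non-clicks the posterior is Beta(1+k, 17), with mean (1+k)/(1+17+k).
Set (1+k)/(18+k) > 0.66 and solve: k > (0.66·18 − 1)/(1 − 0.66) = 32.000.
The smallest integer exceeding 32.000 is 33.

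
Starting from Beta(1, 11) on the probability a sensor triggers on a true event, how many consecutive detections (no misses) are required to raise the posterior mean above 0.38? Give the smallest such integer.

k = 6

After k detections and 0 misses the posterior is Beta(1+k, 11), with mean (1+k)/(1+11+k).
Set (1+k)/(12+k) > 0.38 and solve: k > (0.38·12 − 1)/(1 − 0.38) = 5.742.
The smallest integer exceeding 5.742 is 6, and checking k=6: (7)/(18) = 0.3889 > 0.38.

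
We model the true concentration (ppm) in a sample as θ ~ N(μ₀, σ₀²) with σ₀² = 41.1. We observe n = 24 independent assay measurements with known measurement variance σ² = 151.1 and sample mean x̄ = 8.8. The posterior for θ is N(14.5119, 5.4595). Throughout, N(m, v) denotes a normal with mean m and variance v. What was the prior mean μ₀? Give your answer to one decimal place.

With known observation variance, the Normal–Normal posterior has precision τ_n = τ₀ + n/σ² and mean μ_n = (τ₀μ₀ + (n/σ²)x̄)/τ_n.
Here τ₀ = 1/41.1 = 0.024331 and τ_data = 24/151.1 = 0.158835, so τ_n = 0.183166.
Rearranging for μ₀: μ₀ = (μ_n·τ_n − τ_data·x̄)/τ₀ = (14.5119·0.183166 − 0.158835·8.8) / 0.024331 = 1.260339/0.024331 ≈ 51.8.

μ₀ = 51.8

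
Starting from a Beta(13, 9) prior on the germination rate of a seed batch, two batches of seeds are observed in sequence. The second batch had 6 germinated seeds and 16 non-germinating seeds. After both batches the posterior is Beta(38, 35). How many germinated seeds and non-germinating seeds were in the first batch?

19 germinated seeds and 10 non-germinating seeds

Because Beta–binomial updating is additive in the counts, the combined data contributed (α_post−α_prior, β_post−β_prior) successes and failures.
Total across both batches: 38−13=25 germinated seeds, 35−9=26 non-germinating seeds.
Subtract the second batch: 25−6=19 germinated seeds and 26−16=10 non-germinating seeds.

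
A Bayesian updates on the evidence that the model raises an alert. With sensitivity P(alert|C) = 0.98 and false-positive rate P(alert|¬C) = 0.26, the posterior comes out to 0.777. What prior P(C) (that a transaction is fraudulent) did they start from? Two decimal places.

P(C) = 0.48

Bayes' rule in odds form gives O(C|E) = O(C)·[P(E|C)/P(E|¬C)], hence O(C) = O(C|E)/LR.
Posterior odds = 0.777/(1−0.777) = 3.4843. LR = 0.98/0.26 = 3.7692.
Prior odds = 3.4843/3.7692 = 0.9244, so P(C) = 0.9244/(1+0.9244) ≈ 0.48.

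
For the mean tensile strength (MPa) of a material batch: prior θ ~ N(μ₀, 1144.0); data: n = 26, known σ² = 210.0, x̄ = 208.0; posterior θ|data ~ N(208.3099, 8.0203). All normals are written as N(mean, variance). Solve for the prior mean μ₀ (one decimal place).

With known observation variance, the Normal–Normal posterior has precision τ_n = τ₀ + n/σ² and mean μ_n = (τ₀μ₀ + (n/σ²)x̄)/τ_n.
Here τ₀ = 1/1144.0 = 0.000874 and τ_data = 26/210.0 = 0.123810, so τ_n = 0.124684.
Rearranging for μ₀: μ₀ = (μ_n·τ_n − τ_data·x̄)/τ₀ = (208.3099·0.124684 − 0.123810·208.0) / 0.000874 = 0.220432/0.000874 ≈ 252.2.

μ₀ = 252.2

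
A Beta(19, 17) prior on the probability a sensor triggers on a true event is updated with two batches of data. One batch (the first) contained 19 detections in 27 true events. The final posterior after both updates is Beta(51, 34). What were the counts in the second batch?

Because Beta–binomial updating is additive in the counts, the combined data contributed (α_post−α_prior, β_post−β_prior) successes and failures.
Total across both batches: 51−19=32 detections, 34−17=17 misses.
Subtract the first batch: 32−19=13 detections and 17−8=9 misses.

13 detections and 9 misses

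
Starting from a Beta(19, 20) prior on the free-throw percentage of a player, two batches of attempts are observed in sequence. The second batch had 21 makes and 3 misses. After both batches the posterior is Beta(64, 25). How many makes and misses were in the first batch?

24 makes and 2 misses

Because Beta–binomial updating is additive in the counts, the combined data contributed (α_post−α_prior, β_post−β_prior) successes and failures.
Total across both batches: 64−19=45 makes, 25−20=5 misses.
Subtract the second batch: 45−21=24 makes and 5−3=2 misses.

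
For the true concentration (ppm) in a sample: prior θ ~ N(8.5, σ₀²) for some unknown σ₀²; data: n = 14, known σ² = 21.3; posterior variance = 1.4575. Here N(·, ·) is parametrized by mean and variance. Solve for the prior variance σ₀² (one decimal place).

For the Normal–Normal model with known σ², precisions add: τ_n = τ₀ + n/σ².
So 1/σ₀² = 1/1.4575 − 14/21.3 = 0.686106 − 0.657277 = 0.028829.
Hence σ₀² = 1/0.028829 ≈ 34.7.

σ₀² = 34.7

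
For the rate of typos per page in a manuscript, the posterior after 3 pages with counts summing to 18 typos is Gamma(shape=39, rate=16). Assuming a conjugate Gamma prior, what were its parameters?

Gamma(shape=21, rate=13)

Gamma–Poisson conjugacy: posterior shape = α + Σxᵢ, posterior rate = β + n.
So α = 39 − 18 = 21 and β = 16 − 3 = 13.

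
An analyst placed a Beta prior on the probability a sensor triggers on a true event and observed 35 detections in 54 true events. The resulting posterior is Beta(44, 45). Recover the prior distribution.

Beta is conjugate to the binomial likelihood: posterior = Beta(a+s, b+f).
Subtract the data counts: 44−35=9, 45−19=26.

Beta(9, 26)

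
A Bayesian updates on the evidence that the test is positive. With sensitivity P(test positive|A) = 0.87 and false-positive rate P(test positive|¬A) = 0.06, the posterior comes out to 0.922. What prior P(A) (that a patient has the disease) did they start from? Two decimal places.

Bayes' rule in odds form gives O(A|E) = O(A)·[P(E|A)/P(E|¬A)], hence O(A) = O(A|E)/LR.
Posterior odds = 0.922/(1−0.922) = 11.8205. LR = 0.87/0.06 = 14.5000.
Prior odds = 11.8205/14.5000 = 0.8152, so P(A) = 0.8152/(1+0.8152) ≈ 0.45.

P(A) = 0.45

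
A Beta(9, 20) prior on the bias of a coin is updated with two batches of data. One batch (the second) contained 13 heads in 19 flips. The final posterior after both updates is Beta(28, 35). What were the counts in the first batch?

Because Beta–binomial updating is additive in the counts, the combined data contributed (α_post−α_prior, β_post−β_prior) successes and failures.
Total across both batches: 28−9=19 heads, 35−20=15 tails.
Subtract the second batch: 19−13=6 heads and 15−6=9 tails.

6 heads and 9 tails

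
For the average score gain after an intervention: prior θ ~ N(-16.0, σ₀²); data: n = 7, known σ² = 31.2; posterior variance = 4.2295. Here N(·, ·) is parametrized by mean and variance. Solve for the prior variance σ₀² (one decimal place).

For the Normal–Normal model with known σ², precisions add: τ_n = τ₀ + n/σ².
So 1/σ₀² = 1/4.2295 − 7/31.2 = 0.236435 − 0.224359 = 0.012076.
Hence σ₀² = 1/0.012076 ≈ 82.8.

σ₀² = 82.8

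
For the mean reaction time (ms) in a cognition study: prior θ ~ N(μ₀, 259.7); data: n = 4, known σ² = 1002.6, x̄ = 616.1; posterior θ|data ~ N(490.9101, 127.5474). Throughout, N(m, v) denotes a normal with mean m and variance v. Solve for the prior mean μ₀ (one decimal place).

The posterior mean is a precision-weighted average: μ_n = (τ₀μ₀ + τ_data·x̄)/(τ₀+τ_data), with τ₀=1/σ₀² and τ_data=n/σ².
Here τ₀ = 1/259.7 = 0.003851 and τ_data = 4/1002.6 = 0.003990, so τ_n = 0.007841.
Rearranging for μ₀: μ₀ = (μ_n·τ_n − τ_data·x̄)/τ₀ = (490.9101·0.007841 − 0.003990·616.1) / 0.003851 = 1.390987/0.003851 ≈ 361.2.

μ₀ = 361.2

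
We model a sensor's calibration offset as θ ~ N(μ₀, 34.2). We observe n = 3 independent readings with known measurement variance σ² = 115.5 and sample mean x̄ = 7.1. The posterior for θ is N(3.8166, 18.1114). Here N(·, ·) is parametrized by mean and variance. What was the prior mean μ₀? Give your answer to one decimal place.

The posterior mean is a precision-weighted average: μ_n = (τ₀μ₀ + τ_data·x̄)/(τ₀+τ_data), with τ₀=1/σ₀² and τ_data=n/σ².
Here τ₀ = 1/34.2 = 0.029240 and τ_data = 3/115.5 = 0.025974, so τ_n = 0.055214.
Rearranging for μ₀: μ₀ = (μ_n·τ_n − τ_data·x̄)/τ₀ = (3.8166·0.055214 − 0.025974·7.1) / 0.029240 = 0.026314/0.029240 ≈ 0.9.

μ₀ = 0.9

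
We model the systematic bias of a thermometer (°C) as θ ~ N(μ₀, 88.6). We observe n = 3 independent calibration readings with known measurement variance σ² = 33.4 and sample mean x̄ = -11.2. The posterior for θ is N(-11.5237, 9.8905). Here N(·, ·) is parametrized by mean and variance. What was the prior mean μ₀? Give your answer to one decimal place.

μ₀ = -14.1

The posterior mean is a precision-weighted average: μ_n = (τ₀μ₀ + τ_data·x̄)/(τ₀+τ_data), with τ₀=1/σ₀² and τ_data=n/σ².
Here τ₀ = 1/88.6 = 0.011287 and τ_data = 3/33.4 = 0.089820, so τ_n = 0.101107.
Rearranging for μ₀: μ₀ = (μ_n·τ_n − τ_data·x̄)/τ₀ = (-11.5237·0.101107 − 0.089820·-11.2) / 0.011287 = -0.159143/0.011287 ≈ -14.1.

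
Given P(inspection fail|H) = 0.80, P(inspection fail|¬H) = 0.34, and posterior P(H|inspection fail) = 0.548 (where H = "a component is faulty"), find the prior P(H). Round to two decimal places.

In odds form, posterior odds = prior odds × likelihood ratio, so prior odds = posterior odds ÷ LR.
Posterior odds = 0.548/(1−0.548) = 1.2124. LR = 0.80/0.34 = 2.3529.
Prior odds = 1.2124/2.3529 = 0.5153, so P(H) = 0.5153/(1+0.5153) ≈ 0.34.

P(H) = 0.34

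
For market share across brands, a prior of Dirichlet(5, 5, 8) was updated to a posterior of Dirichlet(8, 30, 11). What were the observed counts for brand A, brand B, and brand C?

For a Dirichlet(α) prior with multinomial counts c, the posterior is Dirichlet(α + c) componentwise.
Counts are posterior − prior componentwise: 8−5=3, 30−5=25, 11−8=3.

counts (3, 25, 3)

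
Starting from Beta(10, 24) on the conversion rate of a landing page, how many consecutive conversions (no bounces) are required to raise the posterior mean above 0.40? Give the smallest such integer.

k = 7

After k conversions and 0 bounces the posterior is Beta(10+k, 24), with mean (10+k)/(10+24+k).
Set (10+k)/(34+k) > 0.40 and solve: k > (0.40·34 − 10)/(1 − 0.40) = 6.000.
The smallest integer exceeding 6.000 is 7.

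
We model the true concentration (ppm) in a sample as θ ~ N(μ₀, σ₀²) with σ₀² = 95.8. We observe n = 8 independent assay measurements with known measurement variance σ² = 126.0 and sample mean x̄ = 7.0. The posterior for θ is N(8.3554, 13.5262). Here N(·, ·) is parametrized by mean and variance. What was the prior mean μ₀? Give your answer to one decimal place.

With known observation variance, the Normal–Normal posterior has precision τ_n = τ₀ + n/σ² and mean μ_n = (τ₀μ₀ + (n/σ²)x̄)/τ_n.
Here τ₀ = 1/95.8 = 0.010438 and τ_data = 8/126.0 = 0.063492, so τ_n = 0.073930.
Rearranging for μ₀: μ₀ = (μ_n·τ_n − τ_data·x̄)/τ₀ = (8.3554·0.073930 − 0.063492·7.0) / 0.010438 = 0.173271/0.010438 ≈ 16.6.

μ₀ = 16.6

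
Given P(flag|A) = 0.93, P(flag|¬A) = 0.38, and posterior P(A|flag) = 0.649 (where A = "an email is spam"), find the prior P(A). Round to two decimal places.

P(A) = 0.43

Bayes' rule in odds form gives O(A|E) = O(A)·[P(E|A)/P(E|¬A)], hence O(A) = O(A|E)/LR.
Posterior odds = 0.649/(1−0.649) = 1.8490. LR = 0.93/0.38 = 2.4474.
Prior odds = 1.8490/2.4474 = 0.7555, so P(A) = 0.7555/(1+0.7555) ≈ 0.43.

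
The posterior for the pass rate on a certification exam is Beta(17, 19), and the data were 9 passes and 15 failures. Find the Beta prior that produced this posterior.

Under Beta–binomial conjugacy the posterior parameters are (α+s, β+f).
So α = 17 − 9 = 8 and β = 19 − 15 = 4.

Beta(8, 4)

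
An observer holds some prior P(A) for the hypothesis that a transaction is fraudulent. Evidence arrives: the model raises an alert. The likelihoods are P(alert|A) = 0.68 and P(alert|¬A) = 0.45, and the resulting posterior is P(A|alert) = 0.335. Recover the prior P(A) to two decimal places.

Bayes' rule in odds form gives O(A|E) = O(A)·[P(E|A)/P(E|¬A)], hence O(A) = O(A|E)/LR.
Posterior odds = 0.335/(1−0.335) = 0.5038. LR = 0.68/0.45 = 1.5111.
Prior odds = 0.5038/1.5111 = 0.3334, so P(A) = 0.3334/(1+0.3334) ≈ 0.25.

P(A) = 0.25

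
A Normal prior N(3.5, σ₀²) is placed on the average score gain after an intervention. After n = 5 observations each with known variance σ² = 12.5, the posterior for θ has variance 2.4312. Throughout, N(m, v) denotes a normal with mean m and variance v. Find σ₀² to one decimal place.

σ₀² = 88.3

For the Normal–Normal model with known σ², precisions add: τ_n = τ₀ + n/σ².
So 1/σ₀² = 1/2.4312 − 5/12.5 = 0.411320 − 0.400000 = 0.011320.
Hence σ₀² = 1/0.011320 ≈ 88.3.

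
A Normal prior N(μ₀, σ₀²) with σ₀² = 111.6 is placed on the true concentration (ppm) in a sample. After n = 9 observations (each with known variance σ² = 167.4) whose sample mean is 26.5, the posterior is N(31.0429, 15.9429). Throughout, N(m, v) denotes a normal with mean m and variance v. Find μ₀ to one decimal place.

μ₀ = 58.3

The posterior mean is a precision-weighted average: μ_n = (τ₀μ₀ + τ_data·x̄)/(τ₀+τ_data), with τ₀=1/σ₀² and τ_data=n/σ².
Here τ₀ = 1/111.6 = 0.008961 and τ_data = 9/167.4 = 0.053763, so τ_n = 0.062724.
Rearranging for μ₀: μ₀ = (μ_n·τ_n − τ_data·x̄)/τ₀ = (31.0429·0.062724 − 0.053763·26.5) / 0.008961 = 0.522415/0.008961 ≈ 58.3.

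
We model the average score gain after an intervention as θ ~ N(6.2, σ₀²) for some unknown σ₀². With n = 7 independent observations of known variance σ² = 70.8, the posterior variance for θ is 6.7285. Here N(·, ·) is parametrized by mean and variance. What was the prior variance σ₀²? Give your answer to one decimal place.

For the Normal–Normal model with known σ², precisions add: τ_n = τ₀ + n/σ².
So 1/σ₀² = 1/6.7285 − 7/70.8 = 0.148622 − 0.098870 = 0.049752.
Hence σ₀² = 1/0.049752 ≈ 20.1.

σ₀² = 20.1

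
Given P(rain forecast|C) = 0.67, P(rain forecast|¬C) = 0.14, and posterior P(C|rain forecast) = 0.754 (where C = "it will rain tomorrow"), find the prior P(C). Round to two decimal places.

P(C) = 0.39

In odds form, posterior odds = prior odds × likelihood ratio, so prior odds = posterior odds ÷ LR.
Posterior odds = 0.754/(1−0.754) = 3.0650. LR = 0.67/0.14 = 4.7857.
Prior odds = 3.0650/4.7857 = 0.6404, so P(C) = 0.6404/(1+0.6404) ≈ 0.39.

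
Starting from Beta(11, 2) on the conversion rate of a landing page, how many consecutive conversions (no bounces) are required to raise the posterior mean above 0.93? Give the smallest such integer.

After k conversions and 0 bounces the posterior is Beta(11+k, 2), with mean (11+k)/(11+2+k).
Set (11+k)/(13+k) > 0.93 and solve: k > (0.93·13 − 11)/(1 − 0.93) = 15.571.
The smallest integer exceeding 15.571 is 16, and checking k=16: (27)/(29) = 0.9310 > 0.93.

k = 16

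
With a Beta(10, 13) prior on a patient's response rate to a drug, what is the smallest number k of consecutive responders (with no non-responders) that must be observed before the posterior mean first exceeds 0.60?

After k responders and 0 non-responders the posterior is Beta(10+k, 13), with mean (10+k)/(10+13+k).
Set (10+k)/(23+k) > 0.60 and solve: k > (0.60·23 − 10)/(1 − 0.60) = 9.500.
The smallest integer exceeding 9.500 is 10.

k = 10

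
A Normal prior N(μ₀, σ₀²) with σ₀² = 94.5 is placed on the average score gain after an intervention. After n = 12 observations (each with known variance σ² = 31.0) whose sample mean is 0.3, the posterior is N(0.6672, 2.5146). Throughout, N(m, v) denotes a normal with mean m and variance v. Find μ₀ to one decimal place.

μ₀ = 14.1

The posterior mean is a precision-weighted average: μ_n = (τ₀μ₀ + τ_data·x̄)/(τ₀+τ_data), with τ₀=1/σ₀² and τ_data=n/σ².
Here τ₀ = 1/94.5 = 0.010582 and τ_data = 12/31.0 = 0.387097, so τ_n = 0.397679.
Rearranging for μ₀: μ₀ = (μ_n·τ_n − τ_data·x̄)/τ₀ = (0.6672·0.397679 − 0.387097·0.3) / 0.010582 = 0.149202/0.010582 ≈ 14.1.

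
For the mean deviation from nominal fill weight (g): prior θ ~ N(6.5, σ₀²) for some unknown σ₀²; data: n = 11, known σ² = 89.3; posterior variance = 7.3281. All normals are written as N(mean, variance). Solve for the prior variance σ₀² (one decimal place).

Posterior precision equals prior precision plus data precision: 1/σ_n² = 1/σ₀² + n/σ².
So 1/σ₀² = 1/7.3281 − 11/89.3 = 0.136461 − 0.123180 = 0.013281.
Hence σ₀² = 1/0.013281 ≈ 75.3.

σ₀² = 75.3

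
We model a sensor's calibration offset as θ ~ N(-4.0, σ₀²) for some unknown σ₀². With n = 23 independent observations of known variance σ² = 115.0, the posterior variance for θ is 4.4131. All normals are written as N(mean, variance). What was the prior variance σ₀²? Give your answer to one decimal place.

σ₀² = 37.6

For the Normal–Normal model with known σ², precisions add: τ_n = τ₀ + n/σ².
So 1/σ₀² = 1/4.4131 − 23/115.0 = 0.226598 − 0.200000 = 0.026598.
Hence σ₀² = 1/0.026598 ≈ 37.6.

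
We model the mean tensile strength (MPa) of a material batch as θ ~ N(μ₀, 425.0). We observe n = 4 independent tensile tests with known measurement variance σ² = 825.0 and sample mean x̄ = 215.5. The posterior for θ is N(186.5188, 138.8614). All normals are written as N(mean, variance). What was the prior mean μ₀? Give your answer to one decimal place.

μ₀ = 126.8

With known observation variance, the Normal–Normal posterior has precision τ_n = τ₀ + n/σ² and mean μ_n = (τ₀μ₀ + (n/σ²)x̄)/τ_n.
Here τ₀ = 1/425.0 = 0.002353 and τ_data = 4/825.0 = 0.004848, so τ_n = 0.007201.
Rearranging for μ₀: μ₀ = (μ_n·τ_n − τ_data·x̄)/τ₀ = (186.5188·0.007201 − 0.004848·215.5) / 0.002353 = 0.298378/0.002353 ≈ 126.8.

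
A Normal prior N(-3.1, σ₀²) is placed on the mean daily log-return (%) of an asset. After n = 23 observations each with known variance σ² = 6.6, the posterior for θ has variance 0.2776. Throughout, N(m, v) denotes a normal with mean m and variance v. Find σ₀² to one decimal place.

Posterior precision equals prior precision plus data precision: 1/σ_n² = 1/σ₀² + n/σ².
So 1/σ₀² = 1/0.2776 − 23/6.6 = 3.602305 − 3.484848 = 0.117457.
Hence σ₀² = 1/0.117457 ≈ 8.5.

σ₀² = 8.5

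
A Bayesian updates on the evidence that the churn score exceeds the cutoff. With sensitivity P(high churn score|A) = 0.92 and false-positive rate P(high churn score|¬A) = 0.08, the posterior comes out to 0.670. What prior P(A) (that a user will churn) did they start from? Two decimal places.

P(A) = 0.15

Bayes' rule in odds form gives O(A|E) = O(A)·[P(E|A)/P(E|¬A)], hence O(A) = O(A|E)/LR.
Posterior odds = 0.670/(1−0.670) = 2.0303. LR = 0.92/0.08 = 11.5000.
Prior odds = 2.0303/11.5000 = 0.1765, so P(A) = 0.1765/(1+0.1765) ≈ 0.15.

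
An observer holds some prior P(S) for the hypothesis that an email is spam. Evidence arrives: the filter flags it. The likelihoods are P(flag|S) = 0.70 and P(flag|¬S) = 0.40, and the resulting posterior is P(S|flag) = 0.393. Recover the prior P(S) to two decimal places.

P(S) = 0.27

In odds form, posterior odds = prior odds × likelihood ratio, so prior odds = posterior odds ÷ LR.
Posterior odds = 0.393/(1−0.393) = 0.6474. LR = 0.70/0.40 = 1.7500.
Prior odds = 0.6474/1.7500 = 0.3699, so P(S) = 0.3699/(1+0.3699) ≈ 0.27.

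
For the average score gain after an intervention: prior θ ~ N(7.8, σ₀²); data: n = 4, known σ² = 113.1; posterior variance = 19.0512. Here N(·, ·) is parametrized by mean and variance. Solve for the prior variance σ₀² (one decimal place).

Posterior precision equals prior precision plus data precision: 1/σ_n² = 1/σ₀² + n/σ².
So 1/σ₀² = 1/19.0512 − 4/113.1 = 0.052490 − 0.035367 = 0.017123.
Hence σ₀² = 1/0.017123 ≈ 58.4.

σ₀² = 58.4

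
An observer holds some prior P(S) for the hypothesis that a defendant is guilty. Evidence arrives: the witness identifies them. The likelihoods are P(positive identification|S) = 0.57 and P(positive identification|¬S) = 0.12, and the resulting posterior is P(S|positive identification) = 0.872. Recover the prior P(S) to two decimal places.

P(S) = 0.59

Bayes' rule in odds form gives O(S|E) = O(S)·[P(E|S)/P(E|¬S)], hence O(S) = O(S|E)/LR.
Posterior odds = 0.872/(1−0.872) = 6.8125. LR = 0.57/0.12 = 4.7500.
Prior odds = 6.8125/4.7500 = 1.4342, so P(S) = 1.4342/(1+1.4342) ≈ 0.59.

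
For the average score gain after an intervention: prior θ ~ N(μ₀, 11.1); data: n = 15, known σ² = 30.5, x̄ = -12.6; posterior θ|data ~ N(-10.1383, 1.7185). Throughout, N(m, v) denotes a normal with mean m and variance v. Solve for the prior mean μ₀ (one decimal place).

μ₀ = 3.3

With known observation variance, the Normal–Normal posterior has precision τ_n = τ₀ + n/σ² and mean μ_n = (τ₀μ₀ + (n/σ²)x̄)/τ_n.
Here τ₀ = 1/11.1 = 0.090090 and τ_data = 15/30.5 = 0.491803, so τ_n = 0.581893.
Rearranging for μ₀: μ₀ = (μ_n·τ_n − τ_data·x̄)/τ₀ = (-10.1383·0.581893 − 0.491803·-12.6) / 0.090090 = 0.297312/0.090090 ≈ 3.3.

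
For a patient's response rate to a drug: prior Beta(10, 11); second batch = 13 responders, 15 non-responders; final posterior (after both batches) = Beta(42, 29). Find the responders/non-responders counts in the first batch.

Sequential conjugate updates are equivalent to a single update on the pooled data, so total successes = posterior α − prior α and total failures = posterior β − prior β.
Total across both batches: 42−10=32 responders, 29−11=18 non-responders.
Subtract the second batch: 32−13=19 responders and 18−15=3 non-responders.

19 responders and 3 non-responders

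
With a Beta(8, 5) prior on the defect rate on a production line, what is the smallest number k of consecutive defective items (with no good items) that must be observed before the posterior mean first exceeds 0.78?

k = 10

After k defective items and 0 good items the posterior is Beta(8+k, 5), with mean (8+k)/(8+5+k).
Set (8+k)/(13+k) > 0.78 and solve: k > (0.78·13 − 8)/(1 − 0.78) = 9.727.
The smallest integer exceeding 9.727 is 10.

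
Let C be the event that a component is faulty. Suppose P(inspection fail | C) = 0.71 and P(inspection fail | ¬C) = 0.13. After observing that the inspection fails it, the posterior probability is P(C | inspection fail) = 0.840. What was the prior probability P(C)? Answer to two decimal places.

P(C) = 0.49

Bayes' rule in odds form gives O(C|E) = O(C)·[P(E|C)/P(E|¬C)], hence O(C) = O(C|E)/LR.
Posterior odds = 0.840/(1−0.840) = 5.2500. LR = 0.71/0.13 = 5.4615.
Prior odds = 5.2500/5.4615 = 0.9613, so P(C) = 0.9613/(1+0.9613) ≈ 0.49.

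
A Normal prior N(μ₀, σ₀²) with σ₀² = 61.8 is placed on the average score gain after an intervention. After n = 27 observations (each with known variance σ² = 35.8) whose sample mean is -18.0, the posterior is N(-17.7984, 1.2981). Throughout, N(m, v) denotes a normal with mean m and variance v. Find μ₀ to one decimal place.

With known observation variance, the Normal–Normal posterior has precision τ_n = τ₀ + n/σ² and mean μ_n = (τ₀μ₀ + (n/σ²)x̄)/τ_n.
Here τ₀ = 1/61.8 = 0.016181 and τ_data = 27/35.8 = 0.754190, so τ_n = 0.770371.
Rearranging for μ₀: μ₀ = (μ_n·τ_n − τ_data·x̄)/τ₀ = (-17.7984·0.770371 − 0.754190·-18.0) / 0.016181 = -0.135951/0.016181 ≈ -8.4.

μ₀ = -8.4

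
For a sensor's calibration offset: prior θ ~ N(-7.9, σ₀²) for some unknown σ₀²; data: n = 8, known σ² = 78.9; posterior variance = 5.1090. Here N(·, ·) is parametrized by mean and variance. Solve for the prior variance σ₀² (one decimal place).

For the Normal–Normal model with known σ², precisions add: τ_n = τ₀ + n/σ².
So 1/σ₀² = 1/5.1090 − 8/78.9 = 0.195733 − 0.101394 = 0.094339.
Hence σ₀² = 1/0.094339 ≈ 10.6.

σ₀² = 10.6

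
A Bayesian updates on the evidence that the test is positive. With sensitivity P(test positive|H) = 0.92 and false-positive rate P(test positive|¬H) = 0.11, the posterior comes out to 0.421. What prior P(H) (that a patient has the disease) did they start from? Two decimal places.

P(H) = 0.08

Bayes' rule in odds form gives O(H|E) = O(H)·[P(E|H)/P(E|¬H)], hence O(H) = O(H|E)/LR.
Posterior odds = 0.421/(1−0.421) = 0.7271. LR = 0.92/0.11 = 8.3636.
Prior odds = 0.7271/8.3636 = 0.0869, so P(H) = 0.0869/(1+0.0869) ≈ 0.08.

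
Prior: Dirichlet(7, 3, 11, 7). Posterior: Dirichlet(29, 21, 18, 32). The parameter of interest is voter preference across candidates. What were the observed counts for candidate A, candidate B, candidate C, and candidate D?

For a Dirichlet(α) prior with multinomial counts c, the posterior is Dirichlet(α + c) componentwise.
Counts are posterior − prior componentwise: 29−7=22, 21−3=18, 18−11=7, 32−7=25.

counts (22, 18, 7, 25)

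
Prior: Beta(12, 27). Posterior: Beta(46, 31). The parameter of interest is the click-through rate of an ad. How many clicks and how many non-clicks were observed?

Beta is conjugate to the binomial likelihood: posterior = Beta(α+s, β+f).
Match parameters: s=46−12=34, f=31−27=4.

34 clicks and 4 non-clicks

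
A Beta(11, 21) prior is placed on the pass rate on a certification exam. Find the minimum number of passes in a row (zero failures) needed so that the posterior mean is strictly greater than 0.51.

After k passes and 0 failures the posterior is Beta(11+k, 21), with mean (11+k)/(11+21+k).
Set (11+k)/(32+k) > 0.51 and solve: k > (0.51·32 − 11)/(1 − 0.51) = 10.857.
The smallest integer exceeding 10.857 is 11, and checking k=11: (22)/(43) = 0.5116 > 0.51.

k = 11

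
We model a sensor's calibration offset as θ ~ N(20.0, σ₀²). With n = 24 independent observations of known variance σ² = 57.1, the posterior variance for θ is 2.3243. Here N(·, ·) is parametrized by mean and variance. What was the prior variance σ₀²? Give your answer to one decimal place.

Posterior precision equals prior precision plus data precision: 1/σ_n² = 1/σ₀² + n/σ².
So 1/σ₀² = 1/2.3243 − 24/57.1 = 0.430237 − 0.420315 = 0.009922.
Hence σ₀² = 1/0.009922 ≈ 100.8.

σ₀² = 100.8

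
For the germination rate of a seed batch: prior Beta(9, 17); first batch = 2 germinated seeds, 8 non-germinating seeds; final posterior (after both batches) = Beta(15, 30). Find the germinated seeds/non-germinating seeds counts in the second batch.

Because Beta–binomial updating is additive in the counts, the combined data contributed (α_post−α_prior, β_post−β_prior) successes and failures.
Total across both batches: 15−9=6 germinated seeds, 30−17=13 non-germinating seeds.
Subtract the first batch: 6−2=4 germinated seeds and 13−8=5 non-germinating seeds.

4 germinated seeds and 5 non-germinating seeds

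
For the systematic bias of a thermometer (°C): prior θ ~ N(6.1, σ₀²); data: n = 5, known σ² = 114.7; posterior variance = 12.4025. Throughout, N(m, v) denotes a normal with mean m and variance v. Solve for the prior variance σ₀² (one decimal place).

σ₀² = 27.0

For the Normal–Normal model with known σ², precisions add: τ_n = τ₀ + n/σ².
So 1/σ₀² = 1/12.4025 − 5/114.7 = 0.080629 − 0.043592 = 0.037037.
Hence σ₀² = 1/0.037037 ≈ 27.0.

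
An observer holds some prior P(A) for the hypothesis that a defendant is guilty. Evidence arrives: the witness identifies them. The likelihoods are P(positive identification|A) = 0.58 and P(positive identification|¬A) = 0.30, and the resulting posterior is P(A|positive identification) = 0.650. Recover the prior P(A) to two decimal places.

P(A) = 0.49

Bayes' rule in odds form gives O(A|E) = O(A)·[P(E|A)/P(E|¬A)], hence O(A) = O(A|E)/LR.
Posterior odds = 0.650/(1−0.650) = 1.8571. LR = 0.58/0.30 = 1.9333.
Prior odds = 1.8571/1.9333 = 0.9606, so P(A) = 0.9606/(1+0.9606) ≈ 0.49.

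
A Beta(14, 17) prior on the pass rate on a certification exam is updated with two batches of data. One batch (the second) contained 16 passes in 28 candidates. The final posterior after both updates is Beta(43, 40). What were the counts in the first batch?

13 passes and 11 failures

Because Beta–binomial updating is additive in the counts, the combined data contributed (α_post−α_prior, β_post−β_prior) successes and failures.
Total across both batches: 43−14=29 passes, 40−17=23 failures.
Subtract the second batch: 29−16=13 passes and 23−12=11 failures.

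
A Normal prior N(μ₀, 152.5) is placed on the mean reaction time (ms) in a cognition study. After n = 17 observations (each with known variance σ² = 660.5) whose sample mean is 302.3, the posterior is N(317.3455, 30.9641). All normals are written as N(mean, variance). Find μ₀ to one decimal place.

μ₀ = 376.4

With known observation variance, the Normal–Normal posterior has precision τ_n = τ₀ + n/σ² and mean μ_n = (τ₀μ₀ + (n/σ²)x̄)/τ_n.
Here τ₀ = 1/152.5 = 0.006557 and τ_data = 17/660.5 = 0.025738, so τ_n = 0.032295.
Rearranging for μ₀: μ₀ = (μ_n·τ_n − τ_data·x̄)/τ₀ = (317.3455·0.032295 − 0.025738·302.3) / 0.006557 = 2.468076/0.006557 ≈ 376.4.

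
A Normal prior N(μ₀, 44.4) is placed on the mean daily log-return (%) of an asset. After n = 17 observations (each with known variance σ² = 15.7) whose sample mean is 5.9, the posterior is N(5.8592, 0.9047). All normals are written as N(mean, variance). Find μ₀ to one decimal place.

μ₀ = 3.9

The posterior mean is a precision-weighted average: μ_n = (τ₀μ₀ + τ_data·x̄)/(τ₀+τ_data), with τ₀=1/σ₀² and τ_data=n/σ².
Here τ₀ = 1/44.4 = 0.022523 and τ_data = 17/15.7 = 1.082803, so τ_n = 1.105326.
Rearranging for μ₀: μ₀ = (μ_n·τ_n − τ_data·x̄)/τ₀ = (5.8592·1.105326 − 1.082803·5.9) / 0.022523 = 0.087788/0.022523 ≈ 3.9.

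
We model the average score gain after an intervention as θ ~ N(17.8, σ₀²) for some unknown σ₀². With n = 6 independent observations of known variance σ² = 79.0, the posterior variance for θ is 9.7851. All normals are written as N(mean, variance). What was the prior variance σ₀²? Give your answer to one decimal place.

For the Normal–Normal model with known σ², precisions add: τ_n = τ₀ + n/σ².
So 1/σ₀² = 1/9.7851 − 6/79.0 = 0.102196 − 0.075949 = 0.026247.
Hence σ₀² = 1/0.026247 ≈ 38.1.

σ₀² = 38.1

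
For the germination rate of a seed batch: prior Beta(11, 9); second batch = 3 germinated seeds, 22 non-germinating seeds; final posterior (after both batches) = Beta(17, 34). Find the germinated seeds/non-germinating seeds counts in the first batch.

3 germinated seeds and 3 non-germinating seeds

Sequential conjugate updates are equivalent to a single update on the pooled data, so total successes = posterior α − prior α and total failures = posterior β − prior β.
Total across both batches: 17−11=6 germinated seeds, 34−9=25 non-germinating seeds.
Subtract the second batch: 6−3=3 germinated seeds and 25−22=3 non-germinating seeds.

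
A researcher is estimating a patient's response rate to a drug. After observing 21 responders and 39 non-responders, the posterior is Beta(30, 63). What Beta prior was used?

Beta(9, 24)

A Beta(α, β) prior with s successes and f failures in binomial data gives a Beta(α+s, β+f) posterior.
So α = 30 − 21 = 9 and β = 63 − 39 = 24.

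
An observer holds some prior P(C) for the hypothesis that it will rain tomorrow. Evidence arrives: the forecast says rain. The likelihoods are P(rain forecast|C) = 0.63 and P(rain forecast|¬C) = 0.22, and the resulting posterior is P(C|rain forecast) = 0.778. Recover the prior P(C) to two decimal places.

P(C) = 0.55

Bayes' rule in odds form gives O(C|E) = O(C)·[P(E|C)/P(E|¬C)], hence O(C) = O(C|E)/LR.
Posterior odds = 0.778/(1−0.778) = 3.5045. LR = 0.63/0.22 = 2.8636.
Prior odds = 3.5045/2.8636 = 1.2238, so P(C) = 1.2238/(1+1.2238) ≈ 0.55.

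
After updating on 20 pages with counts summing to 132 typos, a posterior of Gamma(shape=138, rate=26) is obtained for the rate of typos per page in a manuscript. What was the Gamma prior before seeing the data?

Gamma(shape=6, rate=6)

Gamma–Poisson conjugacy: posterior shape = α + Σxᵢ, posterior rate = β + n.
So α = 138 − 132 = 6 and β = 26 − 20 = 6.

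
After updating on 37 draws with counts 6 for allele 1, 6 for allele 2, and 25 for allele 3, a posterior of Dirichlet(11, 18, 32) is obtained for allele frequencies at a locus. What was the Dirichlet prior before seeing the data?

Dirichlet(5, 12, 7)

For a Dirichlet(α) prior with multinomial counts c, the posterior is Dirichlet(α + c) componentwise.
Subtract each count from the matching posterior parameter: 11−6=5, 18−6=12, 32−25=7.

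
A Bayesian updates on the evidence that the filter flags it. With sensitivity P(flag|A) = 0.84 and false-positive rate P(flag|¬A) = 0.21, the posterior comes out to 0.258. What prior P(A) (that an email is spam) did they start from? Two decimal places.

Bayes' rule in odds form gives O(A|E) = O(A)·[P(E|A)/P(E|¬A)], hence O(A) = O(A|E)/LR.
Posterior odds = 0.258/(1−0.258) = 0.3477. LR = 0.84/0.21 = 4.0000.
Prior odds = 0.3477/4.0000 = 0.0869, so P(A) = 0.0869/(1+0.0869) ≈ 0.08.

P(A) = 0.08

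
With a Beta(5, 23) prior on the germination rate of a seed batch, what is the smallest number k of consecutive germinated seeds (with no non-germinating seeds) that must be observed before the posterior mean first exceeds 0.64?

After k germinated seeds and 0 non-germinating seeds the posterior is Beta(5+k, 23), with mean (5+k)/(5+23+k).
Set (5+k)/(28+k) > 0.64 and solve: k > (0.64·28 − 5)/(1 − 0.64) = 35.889.
The smallest integer exceeding 35.889 is 36.

k = 36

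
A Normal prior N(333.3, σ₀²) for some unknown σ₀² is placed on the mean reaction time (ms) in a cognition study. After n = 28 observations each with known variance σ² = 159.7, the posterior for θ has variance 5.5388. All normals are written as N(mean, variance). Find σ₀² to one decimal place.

Posterior precision equals prior precision plus data precision: 1/σ_n² = 1/σ₀² + n/σ².
So 1/σ₀² = 1/5.5388 − 28/159.7 = 0.180545 − 0.175329 = 0.005216.
Hence σ₀² = 1/0.005216 ≈ 191.7.

σ₀² = 191.7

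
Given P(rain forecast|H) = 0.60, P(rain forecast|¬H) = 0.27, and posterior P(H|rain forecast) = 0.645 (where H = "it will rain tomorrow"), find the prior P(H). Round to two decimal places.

Bayes' rule in odds form gives O(H|E) = O(H)·[P(E|H)/P(E|¬H)], hence O(H) = O(H|E)/LR.
Posterior odds = 0.645/(1−0.645) = 1.8169. LR = 0.60/0.27 = 2.2222.
Prior odds = 1.8169/2.2222 = 0.8176, so P(H) = 0.8176/(1+0.8176) ≈ 0.45.

P(H) = 0.45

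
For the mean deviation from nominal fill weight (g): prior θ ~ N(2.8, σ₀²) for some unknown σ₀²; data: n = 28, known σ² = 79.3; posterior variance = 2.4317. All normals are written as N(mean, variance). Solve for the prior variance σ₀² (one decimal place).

σ₀² = 17.2

For the Normal–Normal model with known σ², precisions add: τ_n = τ₀ + n/σ².
So 1/σ₀² = 1/2.4317 − 28/79.3 = 0.411235 − 0.353090 = 0.058145.
Hence σ₀² = 1/0.058145 ≈ 17.2.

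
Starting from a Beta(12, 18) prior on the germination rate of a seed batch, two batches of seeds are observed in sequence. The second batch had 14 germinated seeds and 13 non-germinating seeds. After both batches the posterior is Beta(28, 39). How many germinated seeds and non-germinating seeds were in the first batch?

Because Beta–binomial updating is additive in the counts, the combined data contributed (α_post−α_prior, β_post−β_prior) successes and failures.
Total across both batches: 28−12=16 germinated seeds, 39−18=21 non-germinating seeds.
Subtract the second batch: 16−14=2 germinated seeds and 21−13=8 non-germinating seeds.

2 germinated seeds and 8 non-germinating seeds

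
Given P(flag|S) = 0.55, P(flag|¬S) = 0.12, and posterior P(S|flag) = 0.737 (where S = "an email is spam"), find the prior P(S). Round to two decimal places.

P(S) = 0.38

In odds form, posterior odds = prior odds × likelihood ratio, so prior odds = posterior odds ÷ LR.
Posterior odds = 0.737/(1−0.737) = 2.8023. LR = 0.55/0.12 = 4.5833.
Prior odds = 2.8023/4.5833 = 0.6114, so P(S) = 0.6114/(1+0.6114) ≈ 0.38.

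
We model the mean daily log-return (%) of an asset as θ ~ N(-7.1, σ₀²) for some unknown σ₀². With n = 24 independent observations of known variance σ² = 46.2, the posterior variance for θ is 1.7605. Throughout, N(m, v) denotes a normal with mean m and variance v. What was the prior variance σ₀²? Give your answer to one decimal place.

For the Normal–Normal model with known σ², precisions add: τ_n = τ₀ + n/σ².
So 1/σ₀² = 1/1.7605 − 24/46.2 = 0.568020 − 0.519481 = 0.048539.
Hence σ₀² = 1/0.048539 ≈ 20.6.

σ₀² = 20.6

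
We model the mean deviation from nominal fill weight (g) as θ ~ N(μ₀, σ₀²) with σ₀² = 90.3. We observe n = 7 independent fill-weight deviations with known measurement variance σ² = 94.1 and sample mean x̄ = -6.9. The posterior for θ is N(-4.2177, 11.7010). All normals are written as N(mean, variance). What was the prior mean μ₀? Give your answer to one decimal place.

μ₀ = 13.8

The posterior mean is a precision-weighted average: μ_n = (τ₀μ₀ + τ_data·x̄)/(τ₀+τ_data), with τ₀=1/σ₀² and τ_data=n/σ².
Here τ₀ = 1/90.3 = 0.011074 and τ_data = 7/94.1 = 0.074389, so τ_n = 0.085463.
Rearranging for μ₀: μ₀ = (μ_n·τ_n − τ_data·x̄)/τ₀ = (-4.2177·0.085463 − 0.074389·-6.9) / 0.011074 = 0.152827/0.011074 ≈ 13.8.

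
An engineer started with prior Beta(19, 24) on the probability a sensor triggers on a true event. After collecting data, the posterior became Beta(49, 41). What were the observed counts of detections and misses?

30 detections and 17 misses

Beta is conjugate to the binomial likelihood: posterior = Beta(α+s, β+f).
Match parameters: s=49−19=30, f=41−24=17.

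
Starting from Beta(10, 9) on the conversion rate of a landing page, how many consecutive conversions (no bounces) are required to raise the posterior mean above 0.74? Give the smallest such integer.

After k conversions and 0 bounces the posterior is Beta(10+k, 9), with mean (10+k)/(10+9+k).
Set (10+k)/(19+k) > 0.74 and solve: k > (0.74·19 − 10)/(1 − 0.74) = 15.615.
The smallest integer exceeding 15.615 is 16.

k = 16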